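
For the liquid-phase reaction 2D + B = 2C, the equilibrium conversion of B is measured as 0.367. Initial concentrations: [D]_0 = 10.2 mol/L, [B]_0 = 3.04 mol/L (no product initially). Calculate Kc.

Kc = 0.0407 L/mol

Let X = conversion of B.
Concentrations: [D] = 10.2 − 6.08X; [B] = 3.04 − 3.04X; [C] = 6.08X.
At X = 0.367: [D] = 7.97, [B] = 1.92, [C] = 2.23.
Kc = [C]^2 / ([D]^2 [B]) = 0.0407 L/mol.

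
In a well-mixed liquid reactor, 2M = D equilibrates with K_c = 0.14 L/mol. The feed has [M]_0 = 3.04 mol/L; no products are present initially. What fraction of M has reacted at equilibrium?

X = 0.355

Let X = conversion of M; extent ξ = 3.04X/2 mol/L.
Concentrations: [M] = 3.04 − 3.04X; [D] = 1.52X.
K_c = [D] / ([M]^2).
Setting equal to 0.14 and solving for X on (0,1) gives X = 0.355.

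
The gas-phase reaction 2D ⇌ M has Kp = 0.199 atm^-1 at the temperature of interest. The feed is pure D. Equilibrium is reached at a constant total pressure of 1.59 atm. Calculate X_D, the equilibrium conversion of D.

Let X = conversion of D (basis 1 mol D); extent of reaction ξ = 0.5X.
At extent ξ: n_D = 1 − X; n_M = 0.5X.
n_T = Σnᵢ = 1 − 0.5X.
Mole fractions y_i = n_i/n_T; Kp = p_M / (p_D^2) with p_i = y_i·P.
Substituting and setting equal to 0.199 atm^-1 gives a polynomial in X; the root in (0,1) is X = 0.336.

X = 0.336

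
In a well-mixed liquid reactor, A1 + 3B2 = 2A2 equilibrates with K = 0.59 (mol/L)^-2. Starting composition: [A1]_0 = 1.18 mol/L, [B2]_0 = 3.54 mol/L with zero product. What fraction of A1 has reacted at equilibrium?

Let X = conversion of A1; extent ξ = 1.18·X mol/L.
Concentrations: [A1] = 1.18 − 1.18X; [B2] = 3.54 − 3.54X; [A2] = 2.36X.
K = [A2]^2 / ([A1] [B2]^3).
Setting equal to 0.59 and solving for X on (0,1) gives X = 0.527.

X = 0.527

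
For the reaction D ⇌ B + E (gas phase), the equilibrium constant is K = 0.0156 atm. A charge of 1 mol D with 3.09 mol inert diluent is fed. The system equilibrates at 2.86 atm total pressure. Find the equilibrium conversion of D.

X = 0.141

Take 1 mol D as basis and let X be its fractional conversion, so ξ = X.
Species balance: n_D = 1 − X; n_B = X; n_E = X; n_I = 3.09 (inert).
Total moles n_T = 4.09 + X.
With p_i = (n_i/n_T)P, K = p_B p_E / (p_D).
This yields a degree-2 equation in X; solving on (0,1), X = 0.141.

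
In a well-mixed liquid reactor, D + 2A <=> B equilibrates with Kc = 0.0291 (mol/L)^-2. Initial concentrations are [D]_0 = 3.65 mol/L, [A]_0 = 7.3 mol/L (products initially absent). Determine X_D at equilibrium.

Let X = conversion of D; extent ξ = 3.65·X mol/L.
Concentrations: [D] = 3.65 − 3.65X; [A] = 7.3 − 7.3X; [B] = 3.65X.
Kc = [B] / ([D] [A]^2).
Equating to 0.0291 (mol/L)^-2: the physical root is X = 0.376.

X = 0.376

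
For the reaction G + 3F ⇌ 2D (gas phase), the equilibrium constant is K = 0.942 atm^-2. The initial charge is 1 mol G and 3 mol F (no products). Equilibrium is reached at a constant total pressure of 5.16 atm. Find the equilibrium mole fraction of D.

Basis: 1 mol G initially; let X = conversion of G. Extent ξ = X.
Moles: n_G = 1 − X; n_F = 3 − 3X; n_D = 2X.
Summing: n_T = 4 − 2X.
Mole fractions y_i = n_i/n_T; K = p_D^2 / (p_G p_F^3) with p_i = y_i·P.
Setting this equal to 0.942 atm^-2 and taking the physical root (0 < X < 1) gives X = 0.635.
Then n_D = 1.27, n_T = 2.73, so y_D = 0.465.

y_D = 0.465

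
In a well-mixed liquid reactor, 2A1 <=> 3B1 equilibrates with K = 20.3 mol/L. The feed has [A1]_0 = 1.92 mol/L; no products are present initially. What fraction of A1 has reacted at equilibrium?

X = 0.682

Let X = conversion of A1; extent ξ = 1.92X/2 mol/L.
Concentrations: [A1] = 1.92 − 1.92X; [B1] = 2.88X.
K = [B1]^3 / ([A1]^2).
Equating to 20.3 mol/L: the physical root is X = 0.682.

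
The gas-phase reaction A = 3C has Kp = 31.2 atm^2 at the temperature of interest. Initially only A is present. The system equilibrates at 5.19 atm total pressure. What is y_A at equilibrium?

Let X = conversion of A (basis 1 mol A); extent of reaction ξ = X.
Mole table: n_A = 1 − X; n_C = 3X.
Total moles n_T = 1 + 2X.
Mole fractions y_i = n_i/n_T; Kp = p_C^3 / (p_A) with p_i = y_i·P.
Substituting and setting equal to 31.2 atm^2 gives a polynomial in X; the root in (0,1) is X = 0.440.
Then n_A = 0.56, n_T = 1.88, so y_A = 0.298.

y_A = 0.298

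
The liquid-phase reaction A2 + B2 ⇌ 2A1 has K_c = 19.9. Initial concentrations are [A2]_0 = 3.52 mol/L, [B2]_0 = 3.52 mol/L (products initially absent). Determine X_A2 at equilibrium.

X = 0.690

Let X = conversion of A2; extent ξ = 3.52·X mol/L.
Concentrations: [A2] = 3.52 − 3.52X; [B2] = 3.52 − 3.52X; [A1] = 7.04X.
K_c = [A1]^2 / ([A2] [B2]).
Equating to 19.9: the physical root is X = 0.690.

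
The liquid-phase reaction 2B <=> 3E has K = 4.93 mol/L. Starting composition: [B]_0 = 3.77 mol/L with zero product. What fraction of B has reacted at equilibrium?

Let X = conversion of B; extent ξ = 3.77X/2 mol/L.
Concentrations: [B] = 3.77 − 3.77X; [E] = 5.66X.
K = [E]^3 / ([B]^2).
Setting equal to 4.93 and solving for X on (0,1) gives X = 0.475.

X = 0.475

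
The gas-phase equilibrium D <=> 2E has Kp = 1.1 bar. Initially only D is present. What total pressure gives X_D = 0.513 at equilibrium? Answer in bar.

P = 0.77 bar

Basis: 1 mol D initially; let X = conversion of D. Extent ξ = X.
Moles: n_D = 1 − X; n_E = 2X.
n_T = Σnᵢ = 1 + X.
Kp = p_E^2 / (p_D) with p_i = (n_i/n_T)·P.
At X = 0.513: the mole-fraction product g(X) = Π y_i^ν_i = 1.429. Since Kp = g(X)·P^{1}, P = (Kp/g)^(1/1) = (1.1/1.429)^(1/1) = 0.77 bar.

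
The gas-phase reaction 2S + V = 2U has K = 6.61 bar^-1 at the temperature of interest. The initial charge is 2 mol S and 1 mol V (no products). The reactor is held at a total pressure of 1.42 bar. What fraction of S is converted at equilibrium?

X = 0.564

Let X = conversion of S (basis 2 mol S); extent of reaction ξ = X.
At extent ξ: n_S = 2 − 2X; n_V = 1 − X; n_U = 2X.
n_T = Σnᵢ = 3 − X.
With p_i = (n_i/n_T)P, K = p_U^2 / (p_S^2 p_V).
This yields a degree-3 equation in X; solving on (0,1), X = 0.564.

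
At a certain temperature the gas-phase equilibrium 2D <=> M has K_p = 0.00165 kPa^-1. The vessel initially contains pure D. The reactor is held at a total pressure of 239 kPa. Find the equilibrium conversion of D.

Basis: 1 mol D initially; let X = conversion of D. Extent ξ = 0.5X.
Moles: n_D = 1 − X; n_M = 0.5X.
Total moles n_T = 1 − 0.5X.
y_i = n_i/n_T, p_i = y_i·P. K_p = p_M / (p_D^2).
This yields a degree-2 equation in X; solving on (0,1), X = 0.377.

X = 0.377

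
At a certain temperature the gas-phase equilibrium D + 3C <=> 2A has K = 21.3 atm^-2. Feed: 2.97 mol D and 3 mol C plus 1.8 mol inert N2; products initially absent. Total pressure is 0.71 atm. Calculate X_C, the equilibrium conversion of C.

Basis: 3 mol C initially; let X = conversion of C. Extent ξ = X.
Moles: n_D = 2.97 − X; n_C = 3 − 3X; n_A = 2X; n_I = 1.8 (inert).
Summing: n_T = 7.77 − 2X.
With p_i = (n_i/n_T)P, K = p_A^2 / (p_D p_C^3).
Setting this equal to 21.3 atm^-2 and taking the physical root (0 < X < 1) gives X = 0.567.

X = 0.567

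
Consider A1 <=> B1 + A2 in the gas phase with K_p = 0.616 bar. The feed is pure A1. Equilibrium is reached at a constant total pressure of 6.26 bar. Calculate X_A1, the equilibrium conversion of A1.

X = 0.299

Let X = conversion of A1 (basis 1 mol A1); extent of reaction ξ = X.
At extent ξ: n_A1 = 1 − X; n_B1 = X; n_A2 = X.
Total moles n_T = 1 + X.
With p_i = (n_i/n_T)P, K_p = p_B1 p_A2 / (p_A1).
This yields a degree-2 equation in X; solving on (0,1), X = 0.299.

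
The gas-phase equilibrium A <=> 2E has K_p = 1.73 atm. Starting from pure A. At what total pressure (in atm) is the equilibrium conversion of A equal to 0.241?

P = 7.01 atm

Let X = conversion of A (basis 1 mol A); extent of reaction ξ = X.
Mole table: n_A = 1 − X; n_E = 2X.
n_T = Σnᵢ = 1 + X.
K_p = p_E^2 / (p_A) with p_i = (n_i/n_T)·P.
At X = 0.241: the mole-fraction product g(X) = Π y_i^ν_i = 0.2466. Since K_p = g(X)·P^{1}, P = (K_p/g)^(1/1) = (1.73/0.2466)^(1/1) = 7.01 atm.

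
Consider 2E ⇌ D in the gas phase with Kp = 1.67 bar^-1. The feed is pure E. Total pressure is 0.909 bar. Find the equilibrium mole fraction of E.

y_E = 0.547

Take 1 mol E as basis and let X be its fractional conversion, so ξ = 0.5X.
Mole table: n_E = 1 − X; n_D = 0.5X.
n_T = Σnᵢ = 1 − 0.5X.
y_i = n_i/n_T, p_i = y_i·P. Kp = p_D / (p_E^2).
This yields a degree-2 equation in X; solving on (0,1), X = 0.624.
Then n_E = 0.376, n_T = 0.688, so y_E = 0.547.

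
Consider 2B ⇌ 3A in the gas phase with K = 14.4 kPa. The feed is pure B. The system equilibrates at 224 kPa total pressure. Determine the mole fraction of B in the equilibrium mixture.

Basis: 1 mol B initially; let X = conversion of B. Extent ξ = 0.5X.
At extent ξ: n_B = 1 − X; n_A = 1.5X.
n_T = Σnᵢ = 1 + 0.5X.
With p_i = (n_i/n_T)P, K = p_A^3 / (p_B^2).
Setting this equal to 14.4 kPa and taking the physical root (0 < X < 1) gives X = 0.232.
Then n_B = 0.768, n_T = 1.12, so y_B = 0.688.

y_B = 0.688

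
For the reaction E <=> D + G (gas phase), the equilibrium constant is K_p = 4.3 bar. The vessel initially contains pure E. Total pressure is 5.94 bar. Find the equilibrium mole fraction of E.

y_E = 0.214

Let X = conversion of E (basis 1 mol E); extent of reaction ξ = X.
Moles: n_E = 1 − X; n_D = X; n_G = X.
n_T = Σnᵢ = 1 + X.
With p_i = (n_i/n_T)P, K_p = p_D p_G / (p_E).
This yields a degree-2 equation in X; solving on (0,1), X = 0.648.
Then n_E = 0.352, n_T = 1.65, so y_E = 0.214.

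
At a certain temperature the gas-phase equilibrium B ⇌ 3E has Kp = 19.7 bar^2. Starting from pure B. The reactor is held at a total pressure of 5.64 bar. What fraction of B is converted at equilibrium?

Let X = conversion of B (basis 1 mol B); extent of reaction ξ = X.
Moles: n_B = 1 − X; n_E = 3X.
n_T = Σnᵢ = 1 + 2X.
Mole fractions y_i = n_i/n_T; Kp = p_E^3 / (p_B) with p_i = y_i·P.
This yields a degree-3 equation in X; solving on (0,1), X = 0.351.

X = 0.351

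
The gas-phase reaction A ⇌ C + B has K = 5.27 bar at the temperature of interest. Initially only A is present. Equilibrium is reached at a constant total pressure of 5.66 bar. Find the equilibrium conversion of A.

X = 0.694

Take 1 mol A as basis and let X be its fractional conversion, so ξ = X.
Mole table: n_A = 1 − X; n_C = X; n_B = X.
Summing: n_T = 1 + X.
y_i = n_i/n_T, p_i = y_i·P. K = p_C p_B / (p_A).
This yields a degree-2 equation in X; solving on (0,1), X = 0.694.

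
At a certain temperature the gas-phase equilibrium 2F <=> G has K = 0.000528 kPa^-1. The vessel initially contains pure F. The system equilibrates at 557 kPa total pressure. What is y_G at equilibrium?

Basis: 1 mol F initially; let X = conversion of F. Extent ξ = 0.5X.
Species balance: n_F = 1 − X; n_G = 0.5X.
Total moles n_T = 1 − 0.5X.
With p_i = (n_i/n_T)P, K = p_G / (p_F^2).
This yields a degree-2 equation in X; solving on (0,1), X = 0.322.
Then n_G = 0.161, n_T = 0.839, so y_G = 0.192.

y_G = 0.192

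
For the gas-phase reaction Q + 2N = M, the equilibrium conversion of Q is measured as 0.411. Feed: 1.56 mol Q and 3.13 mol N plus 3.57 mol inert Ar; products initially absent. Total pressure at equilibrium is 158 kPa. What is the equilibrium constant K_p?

Take 1.56 mol Q as basis and let X be its fractional conversion, so ξ = 1.56X.
Moles: n_Q = 1.56 − 1.56X; n_N = 3.13 − 3.12X; n_M = 1.56X; n_I = 3.57 (inert).
n_T = Σnᵢ = 8.26 − 3.12X.
At X = 0.411: n_Q = 0.919, n_N = 1.85, n_M = 0.641, n_T = 6.98.
p_i = (n_i/n_T)·P. K_p = p_M / (p_Q p_N^2) = 0.000399 kPa^-2.

K_p = 0.000399 kPa^-2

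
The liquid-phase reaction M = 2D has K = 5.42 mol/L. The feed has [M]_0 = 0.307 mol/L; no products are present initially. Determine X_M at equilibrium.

X = 0.840

Let X = conversion of M; extent ξ = 0.307·X mol/L.
Concentrations: [M] = 0.307 − 0.307X; [D] = 0.614X.
K = [D]^2 / ([M]).
This equals 5.42 at X = 0.840 (the root in 0 < X < 1).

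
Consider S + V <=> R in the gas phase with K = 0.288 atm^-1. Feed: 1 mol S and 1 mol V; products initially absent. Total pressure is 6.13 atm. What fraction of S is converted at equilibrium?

X = 0.399

Let X = conversion of S (basis 1 mol S); extent of reaction ξ = X.
At extent ξ: n_S = 1 − X; n_V = 1 − X; n_R = X.
Total moles n_T = 2 − X.
y_i = n_i/n_T, p_i = y_i·P. K = p_R / (p_S p_V).
Setting this equal to 0.288 atm^-1 and taking the physical root (0 < X < 1) gives X = 0.399.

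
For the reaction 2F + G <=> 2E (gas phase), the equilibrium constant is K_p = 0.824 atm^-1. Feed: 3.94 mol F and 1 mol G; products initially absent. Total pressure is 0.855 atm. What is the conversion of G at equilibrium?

X = 0.448

Take 1 mol G as basis and let X be its fractional conversion, so ξ = X.
At extent ξ: n_F = 3.94 − 2X; n_G = 1 − X; n_E = 2X.
Summing: n_T = 4.94 − X.
With p_i = (n_i/n_T)P, K_p = p_E^2 / (p_F^2 p_G).
Equating to 0.824 atm^-1 and solving on 0 < X < 1: X = 0.448.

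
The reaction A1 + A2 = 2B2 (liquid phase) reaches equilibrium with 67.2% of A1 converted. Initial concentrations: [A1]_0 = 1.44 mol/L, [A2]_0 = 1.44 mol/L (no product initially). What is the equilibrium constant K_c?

Let X = conversion of A1.
Concentrations: [A1] = 1.44 − 1.44X; [A2] = 1.44 − 1.44X; [B2] = 2.88X.
At X = 0.672: [A1] = 0.472, [A2] = 0.472, [B2] = 1.94.
K_c = [B2]^2 / ([A1] [A2]) = 16.8.

K_c = 16.8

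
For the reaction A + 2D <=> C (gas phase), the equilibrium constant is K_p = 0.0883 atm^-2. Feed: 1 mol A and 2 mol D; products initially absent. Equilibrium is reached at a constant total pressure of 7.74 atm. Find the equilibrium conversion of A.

Basis: 1 mol A initially; let X = conversion of A. Extent ξ = X.
Mole table: n_A = 1 − X; n_D = 2 − 2X; n_C = X.
n_T = Σnᵢ = 3 − 2X.
With p_i = (n_i/n_T)P, K_p = p_C / (p_A p_D^2).
Substituting and setting equal to 0.0883 atm^-2 gives a polynomial in X; the root in (0,1) is X = 0.545.

X = 0.545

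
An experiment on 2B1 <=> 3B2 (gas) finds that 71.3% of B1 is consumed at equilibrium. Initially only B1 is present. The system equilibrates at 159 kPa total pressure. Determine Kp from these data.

Kp = 1.74e+03 kPa

Let X = conversion of B1 (basis 1 mol B1); extent of reaction ξ = 0.5X.
Mole table: n_B1 = 1 − X; n_B2 = 1.5X.
n_T = Σnᵢ = 1 + 0.5X.
At X = 0.713: n_B1 = 0.287, n_B2 = 1.07, n_T = 1.36.
p_i = (n_i/n_T)·P. Kp = p_B2^3 / (p_B1^2) = 1.74e+03 kPa.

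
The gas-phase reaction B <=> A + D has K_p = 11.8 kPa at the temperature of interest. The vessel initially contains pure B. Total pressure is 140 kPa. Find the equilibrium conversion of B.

Let X = conversion of B (basis 1 mol B); extent of reaction ξ = X.
Species balance: n_B = 1 − X; n_A = X; n_D = X.
Summing: n_T = 1 + X.
With p_i = (n_i/n_T)P, K_p = p_A p_D / (p_B).
Substituting and setting equal to 11.8 kPa gives a polynomial in X; the root in (0,1) is X = 0.279.

X = 0.279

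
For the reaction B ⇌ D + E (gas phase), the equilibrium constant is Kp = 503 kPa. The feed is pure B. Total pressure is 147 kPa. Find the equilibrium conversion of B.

X = 0.880

Basis: 1 mol B initially; let X = conversion of B. Extent ξ = X.
At extent ξ: n_B = 1 − X; n_D = X; n_E = X.
Total moles n_T = 1 + X.
With p_i = (n_i/n_T)P, Kp = p_D p_E / (p_B).
Equating to 503 kPa and solving on 0 < X < 1: X = 0.880.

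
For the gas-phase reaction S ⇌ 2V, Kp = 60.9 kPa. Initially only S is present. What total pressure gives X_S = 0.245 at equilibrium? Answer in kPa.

P = 238 kPa

Let X = conversion of S (basis 1 mol S); extent of reaction ξ = X.
Moles: n_S = 1 − X; n_V = 2X.
Summing: n_T = 1 + X.
Kp = p_V^2 / (p_S) with p_i = (n_i/n_T)·P.
At X = 0.245: the mole-fraction product g(X) = Π y_i^ν_i = 0.2554. Since Kp = g(X)·P^{1}, P = (Kp/g)^(1/1) = (60.9/0.2554)^(1/1) = 238 kPa.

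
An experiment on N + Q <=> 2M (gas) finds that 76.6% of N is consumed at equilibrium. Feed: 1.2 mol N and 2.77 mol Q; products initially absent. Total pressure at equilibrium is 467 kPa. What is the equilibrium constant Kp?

Take 1.2 mol N as basis and let X be its fractional conversion, so ξ = 1.2X.
Mole table: n_N = 1.2 − 1.2X; n_Q = 2.77 − 1.2X; n_M = 2.4X.
Since Δν = 0, n_T = 3.97 throughout.
At X = 0.766: n_N = 0.281, n_Q = 1.85, n_M = 1.84, n_T = 3.97.
p_i = (n_i/n_T)·P. Kp = p_M^2 / (p_N p_Q) = 6.5.

Kp = 6.5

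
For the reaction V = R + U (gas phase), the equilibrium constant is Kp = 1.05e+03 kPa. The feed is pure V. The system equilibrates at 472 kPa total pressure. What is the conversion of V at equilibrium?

X = 0.831

Basis: 1 mol V initially; let X = conversion of V. Extent ξ = X.
Mole table: n_V = 1 − X; n_R = X; n_U = X.
n_T = Σnᵢ = 1 + X.
Mole fractions y_i = n_i/n_T; Kp = p_R p_U / (p_V) with p_i = y_i·P.
Setting this equal to 1.05e+03 kPa and taking the physical root (0 < X < 1) gives X = 0.831.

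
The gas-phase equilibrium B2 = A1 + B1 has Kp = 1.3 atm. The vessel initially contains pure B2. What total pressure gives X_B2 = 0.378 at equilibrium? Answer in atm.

P = 7.8 atm

Let X = conversion of B2 (basis 1 mol B2); extent of reaction ξ = X.
Moles: n_B2 = 1 − X; n_A1 = X; n_B1 = X.
Total moles n_T = 1 + X.
Kp = p_A1 p_B1 / (p_B2) with p_i = (n_i/n_T)·P.
At X = 0.378: the mole-fraction product g(X) = Π y_i^ν_i = 0.1667. Since Kp = g(X)·P^{1}, P = (Kp/g)^(1/1) = (1.3/0.1667)^(1/1) = 7.8 atm.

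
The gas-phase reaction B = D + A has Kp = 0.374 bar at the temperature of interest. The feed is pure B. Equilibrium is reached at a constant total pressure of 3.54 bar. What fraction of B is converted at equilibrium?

X = 0.309

Take 1 mol B as basis and let X be its fractional conversion, so ξ = X.
At extent ξ: n_B = 1 − X; n_D = X; n_A = X.
Summing: n_T = 1 + X.
With p_i = (n_i/n_T)P, Kp = p_D p_A / (p_B).
This yields a degree-2 equation in X; solving on (0,1), X = 0.309.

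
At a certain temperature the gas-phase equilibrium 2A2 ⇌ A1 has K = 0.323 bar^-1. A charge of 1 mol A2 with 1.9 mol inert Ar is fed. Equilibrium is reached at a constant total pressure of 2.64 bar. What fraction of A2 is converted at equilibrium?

Take 1 mol A2 as basis and let X be its fractional conversion, so ξ = 0.5X.
At extent ξ: n_A2 = 1 − X; n_A1 = 0.5X; n_I = 1.9 (inert).
n_T = Σnᵢ = 2.9 − 0.5X.
y_i = n_i/n_T, p_i = y_i·P. K = p_A1 / (p_A2^2).
Setting this equal to 0.323 bar^-1 and taking the physical root (0 < X < 1) gives X = 0.302.

X = 0.302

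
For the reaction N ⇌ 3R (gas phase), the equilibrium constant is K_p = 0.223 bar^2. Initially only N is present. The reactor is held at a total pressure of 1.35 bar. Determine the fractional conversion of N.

X = 0.191

Basis: 1 mol N initially; let X = conversion of N. Extent ξ = X.
Mole table: n_N = 1 − X; n_R = 3X.
n_T = Σnᵢ = 1 + 2X.
y_i = n_i/n_T, p_i = y_i·P. K_p = p_R^3 / (p_N).
Setting this equal to 0.223 bar^2 and taking the physical root (0 < X < 1) gives X = 0.191.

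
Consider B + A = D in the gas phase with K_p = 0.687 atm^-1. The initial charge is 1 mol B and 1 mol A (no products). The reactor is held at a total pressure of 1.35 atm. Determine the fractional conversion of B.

Let X = conversion of B (basis 1 mol B); extent of reaction ξ = X.
Species balance: n_B = 1 − X; n_A = 1 − X; n_D = X.
n_T = Σnᵢ = 2 − X.
y_i = n_i/n_T, p_i = y_i·P. K_p = p_D / (p_B p_A).
Substituting and setting equal to 0.687 atm^-1 gives a polynomial in X; the root in (0,1) is X = 0.280.

X = 0.280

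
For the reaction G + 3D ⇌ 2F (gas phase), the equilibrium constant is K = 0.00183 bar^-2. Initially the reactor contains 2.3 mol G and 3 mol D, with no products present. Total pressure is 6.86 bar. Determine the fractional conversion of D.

X = 0.170

Basis: 3 mol D initially; let X = conversion of D. Extent ξ = X.
Species balance: n_G = 2.3 − X; n_D = 3 − 3X; n_F = 2X.
n_T = Σnᵢ = 5.3 − 2X.
Mole fractions y_i = n_i/n_T; K = p_F^2 / (p_G p_D^3) with p_i = y_i·P.
This yields a degree-4 equation in X; solving on (0,1), X = 0.170.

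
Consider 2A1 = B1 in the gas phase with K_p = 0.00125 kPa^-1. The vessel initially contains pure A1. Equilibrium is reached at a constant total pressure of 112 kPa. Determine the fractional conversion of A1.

Let X = conversion of A1 (basis 1 mol A1); extent of reaction ξ = 0.5X.
At extent ξ: n_A1 = 1 − X; n_B1 = 0.5X.
Total moles n_T = 1 − 0.5X.
y_i = n_i/n_T, p_i = y_i·P. K_p = p_B1 / (p_A1^2).
Substituting and setting equal to 0.00125 kPa^-1 gives a polynomial in X; the root in (0,1) is X = 0.199.

X = 0.199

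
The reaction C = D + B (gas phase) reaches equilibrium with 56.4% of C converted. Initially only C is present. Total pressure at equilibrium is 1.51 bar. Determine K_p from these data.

K_p = 0.704 bar

Let X = conversion of C (basis 1 mol C); extent of reaction ξ = X.
Mole table: n_C = 1 − X; n_D = X; n_B = X.
Summing: n_T = 1 + X.
At X = 0.564: n_C = 0.436, n_D = 0.564, n_B = 0.564, n_T = 1.56.
p_i = (n_i/n_T)·P. K_p = p_D p_B / (p_C) = 0.704 bar.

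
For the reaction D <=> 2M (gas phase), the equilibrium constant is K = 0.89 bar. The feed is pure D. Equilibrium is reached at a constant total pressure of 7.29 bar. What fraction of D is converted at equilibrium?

Take 1 mol D as basis and let X be its fractional conversion, so ξ = X.
Mole table: n_D = 1 − X; n_M = 2X.
Summing: n_T = 1 + X.
With p_i = (n_i/n_T)P, K = p_M^2 / (p_D).
Setting this equal to 0.89 bar and taking the physical root (0 < X < 1) gives X = 0.172.

X = 0.172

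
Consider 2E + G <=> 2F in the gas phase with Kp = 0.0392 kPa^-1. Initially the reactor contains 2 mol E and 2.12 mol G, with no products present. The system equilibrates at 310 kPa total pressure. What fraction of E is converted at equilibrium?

X = 0.692

Take 2 mol E as basis and let X be its fractional conversion, so ξ = X.
Moles: n_E = 2 − 2X; n_G = 2.12 − X; n_F = 2X.
n_T = Σnᵢ = 4.12 − X.
With p_i = (n_i/n_T)P, Kp = p_F^2 / (p_E^2 p_G).
Equating to 0.0392 kPa^-1 and solving on 0 < X < 1: X = 0.692.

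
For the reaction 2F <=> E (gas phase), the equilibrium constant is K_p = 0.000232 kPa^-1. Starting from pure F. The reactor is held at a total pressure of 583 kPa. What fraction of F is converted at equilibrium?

X = 0.194

Take 1 mol F as basis and let X be its fractional conversion, so ξ = 0.5X.
Species balance: n_F = 1 − X; n_E = 0.5X.
Total moles n_T = 1 − 0.5X.
With p_i = (n_i/n_T)P, K_p = p_E / (p_F^2).
Substituting and setting equal to 0.000232 kPa^-1 gives a polynomial in X; the root in (0,1) is X = 0.194.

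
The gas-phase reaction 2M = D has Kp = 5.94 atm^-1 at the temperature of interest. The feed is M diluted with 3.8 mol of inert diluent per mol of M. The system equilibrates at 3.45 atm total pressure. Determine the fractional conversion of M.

Basis: 1 mol M initially; let X = conversion of M. Extent ξ = 0.5X.
Moles: n_M = 1 − X; n_D = 0.5X; n_I = 3.8 (inert).
Summing: n_T = 4.8 − 0.5X.
y_i = n_i/n_T, p_i = y_i·P. Kp = p_D / (p_M^2).
This yields a degree-2 equation in X; solving on (0,1), X = 0.721.

X = 0.721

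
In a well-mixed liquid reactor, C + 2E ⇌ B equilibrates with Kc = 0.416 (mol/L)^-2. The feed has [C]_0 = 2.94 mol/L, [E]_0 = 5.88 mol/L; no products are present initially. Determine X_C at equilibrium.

Let X = conversion of C; extent ξ = 2.94·X mol/L.
Concentrations: [C] = 2.94 − 2.94X; [E] = 5.88 − 5.88X; [B] = 2.94X.
Kc = [B] / ([C] [E]^2).
Equating to 0.416 (mol/L)^-2: the physical root is X = 0.645.

X = 0.645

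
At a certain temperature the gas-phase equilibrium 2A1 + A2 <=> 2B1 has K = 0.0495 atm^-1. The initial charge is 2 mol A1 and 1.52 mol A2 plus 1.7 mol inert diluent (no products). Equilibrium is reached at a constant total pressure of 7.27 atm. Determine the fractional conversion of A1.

X = 0.234

Take 2 mol A1 as basis and let X be its fractional conversion, so ξ = X.
Mole table: n_A1 = 2 − 2X; n_A2 = 1.52 − X; n_B1 = 2X; n_I = 1.7 (inert).
Total moles n_T = 5.22 − X.
With p_i = (n_i/n_T)P, K = p_B1^2 / (p_A1^2 p_A2).
Substituting and setting equal to 0.0495 atm^-1 gives a polynomial in X; the root in (0,1) is X = 0.234.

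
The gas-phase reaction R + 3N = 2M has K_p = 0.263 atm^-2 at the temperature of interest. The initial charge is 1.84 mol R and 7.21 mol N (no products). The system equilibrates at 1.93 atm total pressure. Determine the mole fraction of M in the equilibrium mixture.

y_M = 0.200

Basis: 1.84 mol R initially; let X = conversion of R. Extent ξ = 1.84X.
Mole table: n_R = 1.84 − 1.84X; n_N = 7.21 − 5.52X; n_M = 3.68X.
Total moles n_T = 9.05 − 3.68X.
With p_i = (n_i/n_T)P, K_p = p_M^2 / (p_R p_N^3).
Equating to 0.263 atm^-2 and solving on 0 < X < 1: X = 0.409.
Then n_M = 1.51, n_T = 7.54, so y_M = 0.200.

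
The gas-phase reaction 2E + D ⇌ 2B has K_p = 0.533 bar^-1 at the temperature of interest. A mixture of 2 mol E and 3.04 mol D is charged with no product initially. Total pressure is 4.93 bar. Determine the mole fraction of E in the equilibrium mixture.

y_E = 0.202

Let X = conversion of E (basis 2 mol E); extent of reaction ξ = X.
Mole table: n_E = 2 − 2X; n_D = 3.04 − X; n_B = 2X.
Total moles n_T = 5.04 − X.
y_i = n_i/n_T, p_i = y_i·P. K_p = p_B^2 / (p_E^2 p_D).
Substituting and setting equal to 0.533 bar^-1 gives a polynomial in X; the root in (0,1) is X = 0.547.
Then n_E = 0.906, n_T = 4.49, so y_E = 0.202.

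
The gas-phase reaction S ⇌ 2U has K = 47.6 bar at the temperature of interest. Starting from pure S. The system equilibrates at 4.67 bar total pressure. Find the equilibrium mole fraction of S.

y_S = 0.083

Basis: 1 mol S initially; let X = conversion of S. Extent ξ = X.
Moles: n_S = 1 − X; n_U = 2X.
Total moles n_T = 1 + X.
With p_i = (n_i/n_T)P, K = p_U^2 / (p_S).
Setting this equal to 47.6 bar and taking the physical root (0 < X < 1) gives X = 0.847.
Then n_S = 0.153, n_T = 1.85, so y_S = 0.083.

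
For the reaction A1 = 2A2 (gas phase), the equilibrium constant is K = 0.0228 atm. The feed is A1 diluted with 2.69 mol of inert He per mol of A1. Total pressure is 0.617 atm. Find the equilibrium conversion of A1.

X = 0.172

Take 1 mol A1 as basis and let X be its fractional conversion, so ξ = X.
At extent ξ: n_A1 = 1 − X; n_A2 = 2X; n_I = 2.69 (inert).
Summing: n_T = 3.69 + X.
y_i = n_i/n_T, p_i = y_i·P. K = p_A2^2 / (p_A1).
Setting this equal to 0.0228 atm and taking the physical root (0 < X < 1) gives X = 0.172.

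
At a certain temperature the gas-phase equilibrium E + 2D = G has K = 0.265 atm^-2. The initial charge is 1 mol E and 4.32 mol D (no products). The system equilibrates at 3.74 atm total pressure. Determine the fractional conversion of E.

Basis: 1 mol E initially; let X = conversion of E. Extent ξ = X.
Moles: n_E = 1 − X; n_D = 4.32 − 2X; n_G = X.
n_T = Σnᵢ = 5.32 − 2X.
y_i = n_i/n_T, p_i = y_i·P. K = p_G / (p_E p_D^2).
This yields a degree-3 equation in X; solving on (0,1), X = 0.675.

X = 0.675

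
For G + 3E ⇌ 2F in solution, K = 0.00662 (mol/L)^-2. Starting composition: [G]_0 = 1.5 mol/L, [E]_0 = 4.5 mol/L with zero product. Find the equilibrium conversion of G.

X = 0.202

Let X = conversion of G; extent ξ = 1.5·X mol/L.
Concentrations: [G] = 1.5 − 1.5X; [E] = 4.5 − 4.5X; [F] = 3X.
K = [F]^2 / ([G] [E]^3).
Equating to 0.00662 (mol/L)^-2: the physical root is X = 0.202.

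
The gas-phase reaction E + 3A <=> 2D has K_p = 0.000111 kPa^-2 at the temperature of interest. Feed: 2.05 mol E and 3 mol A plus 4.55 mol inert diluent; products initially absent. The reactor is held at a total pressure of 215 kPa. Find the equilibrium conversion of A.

X = 0.400

Basis: 3 mol A initially; let X = conversion of A. Extent ξ = X.
Mole table: n_E = 2.05 − X; n_A = 3 − 3X; n_D = 2X; n_I = 4.55 (inert).
n_T = Σnᵢ = 9.6 − 2X.
Mole fractions y_i = n_i/n_T; K_p = p_D^2 / (p_E p_A^3) with p_i = y_i·P.
Equating to 0.000111 kPa^-2 and solving on 0 < X < 1: X = 0.400.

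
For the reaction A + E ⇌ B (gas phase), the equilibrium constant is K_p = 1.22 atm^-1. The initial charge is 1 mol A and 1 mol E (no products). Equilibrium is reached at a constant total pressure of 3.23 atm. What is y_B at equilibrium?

y_B = 0.379

Let X = conversion of A (basis 1 mol A); extent of reaction ξ = X.
Species balance: n_A = 1 − X; n_E = 1 − X; n_B = X.
Summing: n_T = 2 − X.
Mole fractions y_i = n_i/n_T; K_p = p_B / (p_A p_E) with p_i = y_i·P.
Substituting and setting equal to 1.22 atm^-1 gives a polynomial in X; the root in (0,1) is X = 0.550.
Then n_B = 0.55, n_T = 1.45, so y_B = 0.379.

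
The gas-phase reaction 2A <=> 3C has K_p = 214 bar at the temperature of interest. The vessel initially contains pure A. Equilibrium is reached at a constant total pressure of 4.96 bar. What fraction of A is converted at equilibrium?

X = 0.824

Take 1 mol A as basis and let X be its fractional conversion, so ξ = 0.5X.
Moles: n_A = 1 − X; n_C = 1.5X.
Total moles n_T = 1 + 0.5X.
y_i = n_i/n_T, p_i = y_i·P. K_p = p_C^3 / (p_A^2).
Substituting and setting equal to 214 bar gives a polynomial in X; the root in (0,1) is X = 0.824.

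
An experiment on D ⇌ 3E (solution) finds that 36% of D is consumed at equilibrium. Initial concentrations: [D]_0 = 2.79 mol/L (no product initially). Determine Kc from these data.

Let X = conversion of D.
Concentrations: [D] = 2.79 − 2.79X; [E] = 8.37X.
At X = 0.36: [D] = 1.79, [E] = 3.01.
Kc = [E]^3 / ([D]) = 15.3 (mol/L)^2.

Kc = 15.3 (mol/L)^2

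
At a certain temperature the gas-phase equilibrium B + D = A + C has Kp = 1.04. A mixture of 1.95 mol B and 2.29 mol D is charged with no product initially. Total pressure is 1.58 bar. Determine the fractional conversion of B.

Basis: 1.95 mol B initially; let X = conversion of B. Extent ξ = 1.95X.
Moles: n_B = 1.95 − 1.95X; n_D = 2.29 − 1.95X; n_A = 1.95X; n_C = 1.95X.
Total moles n_T = 4.24 (Δν = 0, constant).
y_i = n_i/n_T, p_i = y_i·P. Kp = p_A p_C / (p_B p_D).
Setting this equal to 1.04 and taking the physical root (0 < X < 1) gives X = 0.545.

X = 0.545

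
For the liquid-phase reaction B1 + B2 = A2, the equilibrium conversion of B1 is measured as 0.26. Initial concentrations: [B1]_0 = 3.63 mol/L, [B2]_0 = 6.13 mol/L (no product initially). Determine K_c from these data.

K_c = 0.0677 L/mol

Let X = conversion of B1.
Concentrations: [B1] = 3.63 − 3.63X; [B2] = 6.13 − 3.63X; [A2] = 3.63X.
At X = 0.26: [B1] = 2.69, [B2] = 5.19, [A2] = 0.944.
K_c = [A2] / ([B1] [B2]) = 0.0677 L/mol.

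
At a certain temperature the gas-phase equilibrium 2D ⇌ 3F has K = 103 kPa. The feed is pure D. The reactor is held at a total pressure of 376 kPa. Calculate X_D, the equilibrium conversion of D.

X = 0.344

Take 1 mol D as basis and let X be its fractional conversion, so ξ = 0.5X.
Mole table: n_D = 1 − X; n_F = 1.5X.
Total moles n_T = 1 + 0.5X.
y_i = n_i/n_T, p_i = y_i·P. K = p_F^3 / (p_D^2).
Setting this equal to 103 kPa and taking the physical root (0 < X < 1) gives X = 0.344.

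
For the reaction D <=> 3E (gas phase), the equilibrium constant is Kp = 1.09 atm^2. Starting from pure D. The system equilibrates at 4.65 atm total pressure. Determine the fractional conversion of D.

Let X = conversion of D (basis 1 mol D); extent of reaction ξ = X.
Species balance: n_D = 1 − X; n_E = 3X.
Summing: n_T = 1 + 2X.
With p_i = (n_i/n_T)P, Kp = p_E^3 / (p_D).
Substituting and setting equal to 1.09 atm^2 gives a polynomial in X; the root in (0,1) is X = 0.138.

X = 0.138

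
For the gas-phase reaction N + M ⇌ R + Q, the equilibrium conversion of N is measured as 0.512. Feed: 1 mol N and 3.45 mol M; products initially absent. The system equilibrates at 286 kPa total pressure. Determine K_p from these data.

K_p = 0.183

Let X = conversion of N (basis 1 mol N); extent of reaction ξ = X.
Mole table: n_N = 1 − X; n_M = 3.45 − X; n_R = X; n_Q = X.
Since Δν = 0, n_T = 4.45 throughout.
At X = 0.512: n_N = 0.488, n_M = 2.94, n_R = 0.512, n_Q = 0.512, n_T = 4.45.
p_i = (n_i/n_T)·P. K_p = p_R p_Q / (p_N p_M) = 0.183.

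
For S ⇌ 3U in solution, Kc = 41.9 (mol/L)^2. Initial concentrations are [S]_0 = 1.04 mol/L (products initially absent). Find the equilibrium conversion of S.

Let X = conversion of S; extent ξ = 1.04·X mol/L.
Concentrations: [S] = 1.04 − 1.04X; [U] = 3.12X.
Kc = [U]^3 / ([S]).
Solving Kc = 41.9 for X ∈ (0,1): X = 0.729.

X = 0.729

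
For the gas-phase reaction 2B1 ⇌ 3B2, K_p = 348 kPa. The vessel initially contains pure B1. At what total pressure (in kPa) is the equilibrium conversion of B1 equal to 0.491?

Basis: 1 mol B1 initially; let X = conversion of B1. Extent ξ = 0.5X.
At extent ξ: n_B1 = 1 − X; n_B2 = 1.5X.
Summing: n_T = 1 + 0.5X.
K_p = p_B2^3 / (p_B1^2) with p_i = (n_i/n_T)·P.
At X = 0.491: the mole-fraction product g(X) = Π y_i^ν_i = 1.238. Since K_p = g(X)·P^{1}, P = (K_p/g)^(1/1) = (348/1.238)^(1/1) = 281 kPa.

P = 281 kPa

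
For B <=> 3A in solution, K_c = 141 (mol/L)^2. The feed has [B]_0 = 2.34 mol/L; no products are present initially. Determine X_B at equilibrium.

X = 0.676

Let X = conversion of B; extent ξ = 2.34·X mol/L.
Concentrations: [B] = 2.34 − 2.34X; [A] = 7.02X.
K_c = [A]^3 / ([B]).
This equals 141 at X = 0.676 (the root in 0 < X < 1).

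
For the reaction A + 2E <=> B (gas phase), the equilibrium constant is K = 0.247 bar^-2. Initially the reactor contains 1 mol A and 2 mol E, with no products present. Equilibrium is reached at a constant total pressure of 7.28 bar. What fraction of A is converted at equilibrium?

X = 0.672

Basis: 1 mol A initially; let X = conversion of A. Extent ξ = X.
Moles: n_A = 1 − X; n_E = 2 − 2X; n_B = X.
Summing: n_T = 3 − 2X.
y_i = n_i/n_T, p_i = y_i·P. K = p_B / (p_A p_E^2).
This yields a degree-3 equation in X; solving on (0,1), X = 0.672.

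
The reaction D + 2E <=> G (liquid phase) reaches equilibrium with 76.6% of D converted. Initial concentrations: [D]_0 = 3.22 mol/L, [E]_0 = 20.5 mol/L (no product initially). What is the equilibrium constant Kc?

Kc = 0.0135 (mol/L)^-2

Let X = conversion of D.
Concentrations: [D] = 3.22 − 3.22X; [E] = 20.5 − 6.44X; [G] = 3.22X.
At X = 0.766: [D] = 0.753, [E] = 15.6, [G] = 2.47.
Kc = [G] / ([D] [E]^2) = 0.0135 (mol/L)^-2.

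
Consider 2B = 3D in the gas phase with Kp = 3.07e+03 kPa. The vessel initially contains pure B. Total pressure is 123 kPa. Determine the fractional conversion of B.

Let X = conversion of B (basis 1 mol B); extent of reaction ξ = 0.5X.
Species balance: n_B = 1 − X; n_D = 1.5X.
n_T = Σnᵢ = 1 + 0.5X.
Mole fractions y_i = n_i/n_T; Kp = p_D^3 / (p_B^2) with p_i = y_i·P.
Setting this equal to 3.07e+03 kPa and taking the physical root (0 < X < 1) gives X = 0.784.

X = 0.784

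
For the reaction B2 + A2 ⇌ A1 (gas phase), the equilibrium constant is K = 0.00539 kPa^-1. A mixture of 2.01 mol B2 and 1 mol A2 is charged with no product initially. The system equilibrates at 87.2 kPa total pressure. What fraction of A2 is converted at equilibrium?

X = 0.231

Take 1 mol A2 as basis and let X be its fractional conversion, so ξ = X.
Mole table: n_B2 = 2.01 − X; n_A2 = 1 − X; n_A1 = X.
Total moles n_T = 3.01 − X.
Mole fractions y_i = n_i/n_T; K = p_A1 / (p_B2 p_A2) with p_i = y_i·P.
Substituting and setting equal to 0.00539 kPa^-1 gives a polynomial in X; the root in (0,1) is X = 0.231.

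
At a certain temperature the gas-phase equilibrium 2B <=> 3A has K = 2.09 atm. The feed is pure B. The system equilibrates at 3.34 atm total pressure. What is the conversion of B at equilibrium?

Basis: 1 mol B initially; let X = conversion of B. Extent ξ = 0.5X.
At extent ξ: n_B = 1 − X; n_A = 1.5X.
Summing: n_T = 1 + 0.5X.
With p_i = (n_i/n_T)P, K = p_A^3 / (p_B^2).
Equating to 2.09 atm and solving on 0 < X < 1: X = 0.422.

X = 0.422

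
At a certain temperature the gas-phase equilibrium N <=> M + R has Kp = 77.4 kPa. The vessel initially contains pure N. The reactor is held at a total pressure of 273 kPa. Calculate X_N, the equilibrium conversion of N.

Take 1 mol N as basis and let X be its fractional conversion, so ξ = X.
At extent ξ: n_N = 1 − X; n_M = X; n_R = X.
n_T = Σnᵢ = 1 + X.
With p_i = (n_i/n_T)P, Kp = p_M p_R / (p_N).
Equating to 77.4 kPa and solving on 0 < X < 1: X = 0.470.

X = 0.470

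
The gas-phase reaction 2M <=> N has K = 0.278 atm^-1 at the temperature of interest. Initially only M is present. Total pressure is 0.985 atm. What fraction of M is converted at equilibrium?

X = 0.309

Let X = conversion of M (basis 1 mol M); extent of reaction ξ = 0.5X.
Moles: n_M = 1 − X; n_N = 0.5X.
Summing: n_T = 1 − 0.5X.
With p_i = (n_i/n_T)P, K = p_N / (p_M^2).
Substituting and setting equal to 0.278 atm^-1 gives a polynomial in X; the root in (0,1) is X = 0.309.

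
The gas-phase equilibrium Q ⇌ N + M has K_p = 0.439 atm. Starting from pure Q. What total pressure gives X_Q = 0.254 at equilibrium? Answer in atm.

Basis: 1 mol Q initially; let X = conversion of Q. Extent ξ = X.
Species balance: n_Q = 1 − X; n_N = X; n_M = X.
n_T = Σnᵢ = 1 + X.
K_p = p_N p_M / (p_Q) with p_i = (n_i/n_T)·P.
At X = 0.254: the mole-fraction product g(X) = Π y_i^ν_i = 0.06897. Since K_p = g(X)·P^{1}, P = (K_p/g)^(1/1) = (0.439/0.06897)^(1/1) = 6.37 atm.

P = 6.37 atm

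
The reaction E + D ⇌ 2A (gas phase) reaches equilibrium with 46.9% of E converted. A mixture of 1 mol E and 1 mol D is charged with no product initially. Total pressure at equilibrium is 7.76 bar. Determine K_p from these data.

K_p = 3.12

Take 1 mol E as basis and let X be its fractional conversion, so ξ = X.
At extent ξ: n_E = 1 − X; n_D = 1 − X; n_A = 2X.
n_T stays at 2 (no change in mole number).
At X = 0.469: n_E = 0.531, n_D = 0.531, n_A = 0.938, n_T = 2.
p_i = (n_i/n_T)·P. K_p = p_A^2 / (p_E p_D) = 3.12.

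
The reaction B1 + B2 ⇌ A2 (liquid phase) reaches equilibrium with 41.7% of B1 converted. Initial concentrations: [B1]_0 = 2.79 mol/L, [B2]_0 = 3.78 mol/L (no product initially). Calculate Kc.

Kc = 0.273 L/mol

Let X = conversion of B1.
Concentrations: [B1] = 2.79 − 2.79X; [B2] = 3.78 − 2.79X; [A2] = 2.79X.
At X = 0.417: [B1] = 1.63, [B2] = 2.62, [A2] = 1.16.
Kc = [A2] / ([B1] [B2]) = 0.273 L/mol.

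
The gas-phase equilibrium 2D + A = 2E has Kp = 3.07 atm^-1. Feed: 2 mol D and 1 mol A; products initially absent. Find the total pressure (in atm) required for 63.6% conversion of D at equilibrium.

Let X = conversion of D (basis 2 mol D); extent of reaction ξ = X.
Moles: n_D = 2 − 2X; n_A = 1 − X; n_E = 2X.
Total moles n_T = 3 − X.
Kp = p_E^2 / (p_D^2 p_A) with p_i = (n_i/n_T)·P.
At X = 0.636: the mole-fraction product g(X) = Π y_i^ν_i = 19.83. Since Kp = g(X)·P^{-1}, P = (g/Kp)^(1/1) = (19.83/3.07)^(1/1) = 6.46 atm.

P = 6.46 atm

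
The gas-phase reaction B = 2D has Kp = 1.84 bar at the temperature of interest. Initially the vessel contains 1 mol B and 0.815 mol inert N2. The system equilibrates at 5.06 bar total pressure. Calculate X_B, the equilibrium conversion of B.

Let X = conversion of B (basis 1 mol B); extent of reaction ξ = X.
Species balance: n_B = 1 − X; n_D = 2X; n_I = 0.815 (inert).
Summing: n_T = 1.81 + X.
With p_i = (n_i/n_T)P, Kp = p_D^2 / (p_B).
This yields a degree-2 equation in X; solving on (0,1), X = 0.356.

X = 0.356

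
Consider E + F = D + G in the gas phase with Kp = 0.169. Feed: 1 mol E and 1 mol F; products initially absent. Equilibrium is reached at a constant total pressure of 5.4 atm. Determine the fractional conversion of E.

X = 0.291

Take 1 mol E as basis and let X be its fractional conversion, so ξ = X.
Species balance: n_E = 1 − X; n_F = 1 − X; n_D = X; n_G = X.
Since Δν = 0, n_T = 2 throughout.
y_i = n_i/n_T, p_i = y_i·P. Kp = p_D p_G / (p_E p_F).
This yields a degree-2 equation in X; solving on (0,1), X = 0.291.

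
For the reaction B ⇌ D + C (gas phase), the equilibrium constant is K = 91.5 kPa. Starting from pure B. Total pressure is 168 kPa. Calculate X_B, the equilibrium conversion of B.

X = 0.594

Let X = conversion of B (basis 1 mol B); extent of reaction ξ = X.
At extent ξ: n_B = 1 − X; n_D = X; n_C = X.
Total moles n_T = 1 + X.
Mole fractions y_i = n_i/n_T; K = p_D p_C / (p_B) with p_i = y_i·P.
Setting this equal to 91.5 kPa and taking the physical root (0 < X < 1) gives X = 0.594.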